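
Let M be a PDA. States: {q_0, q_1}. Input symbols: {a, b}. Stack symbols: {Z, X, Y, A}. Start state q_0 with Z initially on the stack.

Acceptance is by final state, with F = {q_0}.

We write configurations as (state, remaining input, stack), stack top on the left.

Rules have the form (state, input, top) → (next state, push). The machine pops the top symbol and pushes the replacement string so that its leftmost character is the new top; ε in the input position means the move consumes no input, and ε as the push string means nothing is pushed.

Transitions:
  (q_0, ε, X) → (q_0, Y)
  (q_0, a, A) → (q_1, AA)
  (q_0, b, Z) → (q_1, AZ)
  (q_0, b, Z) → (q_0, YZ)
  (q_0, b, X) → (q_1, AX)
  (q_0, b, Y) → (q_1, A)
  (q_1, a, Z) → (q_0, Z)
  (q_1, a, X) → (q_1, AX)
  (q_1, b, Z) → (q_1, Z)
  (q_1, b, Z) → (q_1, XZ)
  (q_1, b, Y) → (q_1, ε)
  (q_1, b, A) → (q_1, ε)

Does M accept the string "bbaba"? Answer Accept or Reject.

No computation consumes all input and reaches a final state.

Reject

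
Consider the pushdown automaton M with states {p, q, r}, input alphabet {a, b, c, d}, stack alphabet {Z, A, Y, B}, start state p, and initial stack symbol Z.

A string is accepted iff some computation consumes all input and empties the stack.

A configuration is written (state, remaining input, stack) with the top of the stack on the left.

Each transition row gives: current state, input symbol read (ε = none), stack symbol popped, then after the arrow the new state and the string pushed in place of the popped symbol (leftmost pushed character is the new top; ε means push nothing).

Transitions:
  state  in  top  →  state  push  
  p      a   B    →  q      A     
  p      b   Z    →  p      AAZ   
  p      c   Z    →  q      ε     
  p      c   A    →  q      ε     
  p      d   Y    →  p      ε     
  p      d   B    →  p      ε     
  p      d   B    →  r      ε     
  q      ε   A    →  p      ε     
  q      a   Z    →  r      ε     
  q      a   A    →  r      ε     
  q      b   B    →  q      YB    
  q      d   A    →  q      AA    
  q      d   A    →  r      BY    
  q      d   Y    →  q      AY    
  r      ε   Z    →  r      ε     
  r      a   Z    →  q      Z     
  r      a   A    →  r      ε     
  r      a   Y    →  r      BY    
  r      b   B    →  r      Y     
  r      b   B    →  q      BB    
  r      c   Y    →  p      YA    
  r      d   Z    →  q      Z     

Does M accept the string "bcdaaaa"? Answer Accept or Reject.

One accepting computation: (p, bcdaaaa, Z) ⊢ (p, cdaaaa, AAZ) ⊢ (q, daaaa, AZ) ⊢ (q, aaaa, AAZ) ⊢ (r, aaa, AZ) ⊢ (r, aa, Z) ⊢ (q, a, Z) ⊢ (r, ε, ε)
All input consumed and the stack is empty.

Accept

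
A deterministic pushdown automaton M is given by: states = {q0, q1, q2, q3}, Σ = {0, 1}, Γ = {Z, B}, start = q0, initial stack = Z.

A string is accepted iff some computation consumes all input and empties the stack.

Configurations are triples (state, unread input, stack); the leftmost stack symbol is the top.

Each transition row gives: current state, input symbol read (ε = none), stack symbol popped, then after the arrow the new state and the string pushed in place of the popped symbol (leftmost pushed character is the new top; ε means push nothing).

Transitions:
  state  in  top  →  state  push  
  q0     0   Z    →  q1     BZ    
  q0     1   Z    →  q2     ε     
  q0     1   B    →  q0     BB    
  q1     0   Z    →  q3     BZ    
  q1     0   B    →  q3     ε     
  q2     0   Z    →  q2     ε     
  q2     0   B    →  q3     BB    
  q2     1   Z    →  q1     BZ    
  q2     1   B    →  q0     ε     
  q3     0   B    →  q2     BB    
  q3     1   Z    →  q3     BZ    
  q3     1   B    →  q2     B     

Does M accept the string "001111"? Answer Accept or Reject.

(q0, 001111, Z)
  read 0, top Z: go to q1, push BZ → (q1, 01111, BZ)
  read 0, top B: go to q3, push ε → (q3, 1111, Z)
  read 1, top Z: go to q3, push BZ → (q3, 111, BZ)
  read 1, top B: go to q2, push B → (q2, 11, BZ)
  read 1, top B: go to q0, push ε → (q0, 1, Z)
  read 1, top Z: go to q2, push ε → (q2, ε, ε)
All input consumed and the stack is empty.

Accept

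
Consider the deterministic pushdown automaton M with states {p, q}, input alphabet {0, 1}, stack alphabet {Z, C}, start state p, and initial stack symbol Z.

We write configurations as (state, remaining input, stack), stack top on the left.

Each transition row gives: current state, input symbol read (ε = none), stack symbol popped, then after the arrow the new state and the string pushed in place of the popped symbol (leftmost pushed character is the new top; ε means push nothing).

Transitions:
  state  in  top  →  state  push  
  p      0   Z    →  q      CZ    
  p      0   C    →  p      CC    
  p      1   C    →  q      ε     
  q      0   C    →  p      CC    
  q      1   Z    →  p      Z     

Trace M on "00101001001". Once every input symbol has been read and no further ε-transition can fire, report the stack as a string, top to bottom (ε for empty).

(p, 00101001001, Z)
  read 0, top Z: go to q, push CZ → (q, 0101001001, CZ)
  read 0, top C: go to p, push CC → (p, 101001001, CCZ)
  read 1, top C: go to q, push ε → (q, 01001001, CZ)
  read 0, top C: go to p, push CC → (p, 1001001, CCZ)
  read 1, top C: go to q, push ε → (q, 001001, CZ)
  read 0, top C: go to p, push CC → (p, 01001, CCZ)
  read 0, top C: go to p, push CC → (p, 1001, CCCZ)
  read 1, top C: go to q, push ε → (q, 001, CCZ)
  read 0, top C: go to p, push CC → (p, 01, CCCZ)
  read 0, top C: go to p, push CC → (p, 1, CCCCZ)
  read 1, top C: go to q, push ε → (q, ε, CCCZ)
All input consumed in state q with stack CCCZ.

CCCZ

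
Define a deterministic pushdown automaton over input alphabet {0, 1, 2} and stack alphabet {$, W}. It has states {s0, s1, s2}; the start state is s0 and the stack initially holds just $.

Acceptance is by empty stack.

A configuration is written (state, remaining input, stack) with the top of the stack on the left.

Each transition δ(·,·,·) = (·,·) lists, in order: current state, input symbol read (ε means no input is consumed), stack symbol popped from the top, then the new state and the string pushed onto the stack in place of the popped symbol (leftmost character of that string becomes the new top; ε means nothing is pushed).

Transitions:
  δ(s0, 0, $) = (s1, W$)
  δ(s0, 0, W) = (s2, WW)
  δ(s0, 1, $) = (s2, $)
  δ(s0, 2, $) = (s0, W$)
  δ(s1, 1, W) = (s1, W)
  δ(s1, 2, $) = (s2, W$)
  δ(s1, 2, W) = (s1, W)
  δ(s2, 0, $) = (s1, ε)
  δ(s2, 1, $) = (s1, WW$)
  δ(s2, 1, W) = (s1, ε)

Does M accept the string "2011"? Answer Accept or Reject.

Reject

(s0, 2011, $)
  read 2, top $: go to s0, push W$ → (s0, 011, W$)
  read 0, top W: go to s2, push WW → (s2, 11, WW$)
  read 1, top W: go to s1, push ε → (s1, 1, W$)
  read 1, top W: go to s1, push W → (s1, ε, W$)
All input consumed; stack is W$, not empty, and no further ε-move applies.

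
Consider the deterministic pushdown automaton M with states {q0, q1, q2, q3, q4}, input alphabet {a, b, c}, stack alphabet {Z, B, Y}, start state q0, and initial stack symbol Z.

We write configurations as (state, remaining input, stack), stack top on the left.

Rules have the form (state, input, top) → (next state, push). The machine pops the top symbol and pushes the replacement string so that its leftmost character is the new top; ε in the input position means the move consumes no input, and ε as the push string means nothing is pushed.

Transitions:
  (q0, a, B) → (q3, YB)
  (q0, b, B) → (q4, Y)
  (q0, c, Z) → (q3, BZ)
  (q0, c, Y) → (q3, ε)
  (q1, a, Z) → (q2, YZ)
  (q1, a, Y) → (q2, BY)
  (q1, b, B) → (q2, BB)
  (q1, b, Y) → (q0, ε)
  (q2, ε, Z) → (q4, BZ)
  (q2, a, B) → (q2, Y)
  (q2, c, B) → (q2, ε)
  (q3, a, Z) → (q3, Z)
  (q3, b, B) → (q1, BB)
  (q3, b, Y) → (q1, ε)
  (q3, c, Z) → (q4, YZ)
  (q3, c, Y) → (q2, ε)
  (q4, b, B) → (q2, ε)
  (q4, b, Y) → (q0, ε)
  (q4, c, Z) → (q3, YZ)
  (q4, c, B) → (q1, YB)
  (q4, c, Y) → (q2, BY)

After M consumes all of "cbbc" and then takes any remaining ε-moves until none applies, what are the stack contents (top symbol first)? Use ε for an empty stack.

BBZ

(q0, cbbc, Z)
  read c, top Z: go to q3, push BZ → (q3, bbc, BZ)
  read b, top B: go to q1, push BB → (q1, bc, BBZ)
  read b, top B: go to q2, push BB → (q2, c, BBBZ)
  read c, top B: go to q2, push ε → (q2, ε, BBZ)
All input consumed in state q2 with stack BBZ.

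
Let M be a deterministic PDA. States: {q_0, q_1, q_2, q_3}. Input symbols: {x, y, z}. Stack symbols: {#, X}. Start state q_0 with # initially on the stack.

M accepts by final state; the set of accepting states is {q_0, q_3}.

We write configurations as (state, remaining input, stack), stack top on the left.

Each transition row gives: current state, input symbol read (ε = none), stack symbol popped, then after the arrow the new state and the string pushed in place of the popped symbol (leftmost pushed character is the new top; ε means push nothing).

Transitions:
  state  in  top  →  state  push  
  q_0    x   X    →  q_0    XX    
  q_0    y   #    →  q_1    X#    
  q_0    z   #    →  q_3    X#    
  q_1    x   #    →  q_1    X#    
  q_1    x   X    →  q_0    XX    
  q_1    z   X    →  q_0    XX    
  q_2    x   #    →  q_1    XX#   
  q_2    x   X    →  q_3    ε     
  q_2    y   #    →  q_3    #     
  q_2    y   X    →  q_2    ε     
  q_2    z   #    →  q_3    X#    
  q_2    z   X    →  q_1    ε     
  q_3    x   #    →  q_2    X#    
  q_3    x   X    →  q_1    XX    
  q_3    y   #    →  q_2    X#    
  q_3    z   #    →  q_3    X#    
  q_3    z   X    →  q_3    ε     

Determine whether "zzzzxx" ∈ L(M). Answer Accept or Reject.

(q_0, zzzzxx, #) ⊢ (q_3, zzzxx, X#) ⊢ (q_3, zzxx, #) ⊢ (q_3, zxx, X#) ⊢ (q_3, xx, #) ⊢ (q_2, x, X#) ⊢ (q_3, ε, #)
All input consumed; state q_3 ∈ F.

Accept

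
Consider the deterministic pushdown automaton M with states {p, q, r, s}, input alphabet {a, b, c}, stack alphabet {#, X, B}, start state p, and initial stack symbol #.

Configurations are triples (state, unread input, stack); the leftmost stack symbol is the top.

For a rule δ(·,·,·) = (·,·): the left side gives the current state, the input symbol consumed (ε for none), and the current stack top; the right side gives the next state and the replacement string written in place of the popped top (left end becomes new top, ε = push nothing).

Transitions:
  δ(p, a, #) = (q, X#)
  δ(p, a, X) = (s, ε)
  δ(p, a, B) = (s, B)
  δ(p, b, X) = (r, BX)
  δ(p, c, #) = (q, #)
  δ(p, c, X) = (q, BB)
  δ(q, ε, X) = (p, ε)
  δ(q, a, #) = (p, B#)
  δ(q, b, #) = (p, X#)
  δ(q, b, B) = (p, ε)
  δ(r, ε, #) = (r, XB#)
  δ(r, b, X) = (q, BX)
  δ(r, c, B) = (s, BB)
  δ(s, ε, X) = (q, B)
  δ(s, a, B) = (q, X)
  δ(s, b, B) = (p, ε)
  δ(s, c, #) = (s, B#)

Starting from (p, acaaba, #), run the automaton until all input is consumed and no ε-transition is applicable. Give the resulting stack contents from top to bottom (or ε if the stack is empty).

#

(p, acaaba, #)
  read a, top #: go to q, push X# → (q, caaba, X#)
  ε-move, top X: go to p, push ε → (p, caaba, #)
  read c, top #: go to q, push # → (q, aaba, #)
  read a, top #: go to p, push B# → (p, aba, B#)
  read a, top B: go to s, push B → (s, ba, B#)
  read b, top B: go to p, push ε → (p, a, #)
  read a, top #: go to q, push X# → (q, ε, X#)
  ε-move, top X: go to p, push ε → (p, ε, #)
All input consumed in state p with stack #.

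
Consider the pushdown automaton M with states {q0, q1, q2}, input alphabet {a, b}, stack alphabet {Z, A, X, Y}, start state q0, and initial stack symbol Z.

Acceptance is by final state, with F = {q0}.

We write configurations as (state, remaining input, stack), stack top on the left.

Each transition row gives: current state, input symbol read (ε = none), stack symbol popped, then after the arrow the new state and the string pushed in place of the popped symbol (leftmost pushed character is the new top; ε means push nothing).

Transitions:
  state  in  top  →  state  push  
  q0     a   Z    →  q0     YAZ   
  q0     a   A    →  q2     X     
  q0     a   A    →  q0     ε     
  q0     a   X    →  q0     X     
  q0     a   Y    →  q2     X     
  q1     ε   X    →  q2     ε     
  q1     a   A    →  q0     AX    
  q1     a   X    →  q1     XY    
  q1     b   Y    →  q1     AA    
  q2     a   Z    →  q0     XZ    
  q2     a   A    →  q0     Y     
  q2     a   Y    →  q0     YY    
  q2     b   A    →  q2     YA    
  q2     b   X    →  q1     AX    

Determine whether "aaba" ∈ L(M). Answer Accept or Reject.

Accept

One accepting computation: (q0, aaba, Z) ⊢ (q0, aba, YAZ) ⊢ (q2, ba, XAZ) ⊢ (q1, a, AXAZ) ⊢ (q0, ε, AXXAZ)
All input consumed and state q0 ∈ F.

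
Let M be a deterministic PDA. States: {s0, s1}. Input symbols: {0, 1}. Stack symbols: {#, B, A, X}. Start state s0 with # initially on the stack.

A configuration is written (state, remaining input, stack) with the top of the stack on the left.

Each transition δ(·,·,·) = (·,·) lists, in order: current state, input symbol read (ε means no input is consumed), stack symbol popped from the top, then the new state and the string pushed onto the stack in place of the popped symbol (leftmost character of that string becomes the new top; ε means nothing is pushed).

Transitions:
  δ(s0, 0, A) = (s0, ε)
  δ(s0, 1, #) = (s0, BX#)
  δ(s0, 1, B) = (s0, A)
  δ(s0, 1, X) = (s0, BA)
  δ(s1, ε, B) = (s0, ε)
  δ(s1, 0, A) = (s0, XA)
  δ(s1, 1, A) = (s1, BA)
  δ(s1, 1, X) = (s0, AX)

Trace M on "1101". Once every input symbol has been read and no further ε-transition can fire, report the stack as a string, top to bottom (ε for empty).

(s0, 1101, #) ⊢ (s0, 101, BX#) ⊢ (s0, 01, AX#) ⊢ (s0, 1, X#) ⊢ (s0, ε, BA#)
All input consumed in state s0 with stack BA#.

BA#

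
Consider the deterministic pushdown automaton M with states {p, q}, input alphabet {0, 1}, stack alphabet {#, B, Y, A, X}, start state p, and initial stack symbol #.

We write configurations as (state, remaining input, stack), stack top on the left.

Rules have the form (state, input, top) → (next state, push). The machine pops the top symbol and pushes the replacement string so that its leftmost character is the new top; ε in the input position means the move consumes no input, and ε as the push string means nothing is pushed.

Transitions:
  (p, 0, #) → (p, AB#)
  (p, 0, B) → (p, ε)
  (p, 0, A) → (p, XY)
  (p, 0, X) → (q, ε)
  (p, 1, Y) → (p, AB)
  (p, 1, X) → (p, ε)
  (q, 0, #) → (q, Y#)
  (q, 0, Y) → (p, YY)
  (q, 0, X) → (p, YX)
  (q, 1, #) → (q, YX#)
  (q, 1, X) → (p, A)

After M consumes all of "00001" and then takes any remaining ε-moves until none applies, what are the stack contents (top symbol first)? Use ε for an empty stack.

(p, 00001, #)
  read 0, top #: go to p, push AB# → (p, 0001, AB#)
  read 0, top A: go to p, push XY → (p, 001, XYB#)
  read 0, top X: go to q, push ε → (q, 01, YB#)
  read 0, top Y: go to p, push YY → (p, 1, YYB#)
  read 1, top Y: go to p, push AB → (p, ε, ABYB#)
All input consumed in state p with stack ABYB#.

ABYB#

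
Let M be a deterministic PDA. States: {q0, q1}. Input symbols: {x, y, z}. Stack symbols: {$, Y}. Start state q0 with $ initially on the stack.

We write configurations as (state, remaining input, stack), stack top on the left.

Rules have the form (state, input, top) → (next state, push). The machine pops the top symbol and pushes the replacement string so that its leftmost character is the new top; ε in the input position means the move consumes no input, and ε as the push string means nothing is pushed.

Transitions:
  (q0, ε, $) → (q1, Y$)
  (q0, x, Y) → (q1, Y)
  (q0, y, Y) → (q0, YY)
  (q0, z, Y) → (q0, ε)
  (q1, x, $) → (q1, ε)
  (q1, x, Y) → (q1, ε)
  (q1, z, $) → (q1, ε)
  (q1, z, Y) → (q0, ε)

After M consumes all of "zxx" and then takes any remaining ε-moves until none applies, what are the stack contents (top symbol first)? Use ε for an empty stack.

ε

(q0, zxx, $)
  ε-move, top $: go to q1, push Y$ → (q1, zxx, Y$)
  read z, top Y: go to q0, push ε → (q0, xx, $)
  ε-move, top $: go to q1, push Y$ → (q1, xx, Y$)
  read x, top Y: go to q1, push ε → (q1, x, $)
  read x, top $: go to q1, push ε → (q1, ε, ε)
All input consumed in state q1 with stack ε.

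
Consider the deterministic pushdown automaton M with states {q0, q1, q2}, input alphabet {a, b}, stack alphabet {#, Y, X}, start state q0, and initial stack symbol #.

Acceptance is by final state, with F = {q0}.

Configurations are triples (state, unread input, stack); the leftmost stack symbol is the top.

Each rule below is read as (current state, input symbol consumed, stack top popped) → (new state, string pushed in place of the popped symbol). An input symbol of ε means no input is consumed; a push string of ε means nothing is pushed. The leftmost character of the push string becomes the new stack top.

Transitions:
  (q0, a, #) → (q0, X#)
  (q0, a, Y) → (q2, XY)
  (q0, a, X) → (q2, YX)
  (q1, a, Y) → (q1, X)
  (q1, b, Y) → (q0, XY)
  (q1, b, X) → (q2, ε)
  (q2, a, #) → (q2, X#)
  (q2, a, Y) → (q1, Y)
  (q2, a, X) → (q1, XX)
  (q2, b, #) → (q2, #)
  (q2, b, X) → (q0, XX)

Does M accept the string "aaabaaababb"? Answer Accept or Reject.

(q0, aaabaaababb, #)
  read a, top #: go to q0, push X# → (q0, aabaaababb, X#)
  read a, top X: go to q2, push YX → (q2, abaaababb, YX#)
  read a, top Y: go to q1, push Y → (q1, baaababb, YX#)
  read b, top Y: go to q0, push XY → (q0, aaababb, XYX#)
  read a, top X: go to q2, push YX → (q2, aababb, YXYX#)
  read a, top Y: go to q1, push Y → (q1, ababb, YXYX#)
  read a, top Y: go to q1, push X → (q1, babb, XXYX#)
  read b, top X: go to q2, push ε → (q2, abb, XYX#)
  read a, top X: go to q1, push XX → (q1, bb, XXYX#)
  read b, top X: go to q2, push ε → (q2, b, XYX#)
  read b, top X: go to q0, push XX → (q0, ε, XXYX#)
All input consumed; state q0 ∈ F.

Accept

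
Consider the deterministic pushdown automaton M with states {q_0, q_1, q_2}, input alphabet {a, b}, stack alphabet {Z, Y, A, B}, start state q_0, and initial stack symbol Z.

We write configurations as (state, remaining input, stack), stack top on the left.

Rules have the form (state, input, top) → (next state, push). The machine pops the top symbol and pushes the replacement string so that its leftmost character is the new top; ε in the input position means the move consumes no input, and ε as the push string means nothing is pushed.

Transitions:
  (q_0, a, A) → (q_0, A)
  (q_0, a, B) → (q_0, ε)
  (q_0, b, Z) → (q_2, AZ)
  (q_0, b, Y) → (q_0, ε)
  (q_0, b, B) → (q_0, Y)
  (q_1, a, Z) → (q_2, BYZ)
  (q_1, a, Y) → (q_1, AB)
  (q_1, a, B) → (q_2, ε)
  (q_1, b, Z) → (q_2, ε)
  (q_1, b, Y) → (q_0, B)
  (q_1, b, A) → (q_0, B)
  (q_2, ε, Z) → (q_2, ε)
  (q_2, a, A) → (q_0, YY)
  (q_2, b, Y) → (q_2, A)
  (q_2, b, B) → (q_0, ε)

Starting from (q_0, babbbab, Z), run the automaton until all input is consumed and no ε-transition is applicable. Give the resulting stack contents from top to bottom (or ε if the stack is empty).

(q_0, babbbab, Z)
  read b, top Z: go to q_2, push AZ → (q_2, abbbab, AZ)
  read a, top A: go to q_0, push YY → (q_0, bbbab, YYZ)
  read b, top Y: go to q_0, push ε → (q_0, bbab, YZ)
  read b, top Y: go to q_0, push ε → (q_0, bab, Z)
  read b, top Z: go to q_2, push AZ → (q_2, ab, AZ)
  read a, top A: go to q_0, push YY → (q_0, b, YYZ)
  read b, top Y: go to q_0, push ε → (q_0, ε, YZ)
All input consumed in state q_0 with stack YZ.

YZ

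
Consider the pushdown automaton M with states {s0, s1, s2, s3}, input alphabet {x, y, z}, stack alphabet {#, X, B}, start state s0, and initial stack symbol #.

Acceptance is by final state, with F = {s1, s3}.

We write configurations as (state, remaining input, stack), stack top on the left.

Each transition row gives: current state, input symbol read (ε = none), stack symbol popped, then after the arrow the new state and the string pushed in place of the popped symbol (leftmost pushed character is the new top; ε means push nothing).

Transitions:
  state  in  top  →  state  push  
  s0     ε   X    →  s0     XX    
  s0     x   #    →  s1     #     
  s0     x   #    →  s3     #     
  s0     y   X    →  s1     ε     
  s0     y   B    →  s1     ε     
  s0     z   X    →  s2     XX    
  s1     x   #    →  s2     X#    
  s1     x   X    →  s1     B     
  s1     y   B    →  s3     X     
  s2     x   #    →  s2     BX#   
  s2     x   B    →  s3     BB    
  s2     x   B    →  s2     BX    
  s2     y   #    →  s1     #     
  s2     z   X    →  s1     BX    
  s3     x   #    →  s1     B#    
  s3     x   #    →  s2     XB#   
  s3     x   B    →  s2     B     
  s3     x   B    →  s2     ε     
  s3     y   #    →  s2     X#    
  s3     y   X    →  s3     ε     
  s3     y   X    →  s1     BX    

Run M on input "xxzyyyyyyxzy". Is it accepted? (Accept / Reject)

Accept

One accepting computation: (s0, xxzyyyyyyxzy, #) ⊢ (s1, xzyyyyyyxzy, #) ⊢ (s2, zyyyyyyxzy, X#) ⊢ (s1, yyyyyyxzy, BX#) ⊢ (s3, yyyyyxzy, XX#) ⊢ (s3, yyyyxzy, X#) ⊢ (s1, yyyxzy, BX#) ⊢ (s3, yyxzy, XX#) ⊢ (s3, yxzy, X#) ⊢ (s3, xzy, #) ⊢ (s2, zy, XB#) ⊢ (s1, y, BXB#) ⊢ (s3, ε, XXB#)
All input consumed and state s3 ∈ F.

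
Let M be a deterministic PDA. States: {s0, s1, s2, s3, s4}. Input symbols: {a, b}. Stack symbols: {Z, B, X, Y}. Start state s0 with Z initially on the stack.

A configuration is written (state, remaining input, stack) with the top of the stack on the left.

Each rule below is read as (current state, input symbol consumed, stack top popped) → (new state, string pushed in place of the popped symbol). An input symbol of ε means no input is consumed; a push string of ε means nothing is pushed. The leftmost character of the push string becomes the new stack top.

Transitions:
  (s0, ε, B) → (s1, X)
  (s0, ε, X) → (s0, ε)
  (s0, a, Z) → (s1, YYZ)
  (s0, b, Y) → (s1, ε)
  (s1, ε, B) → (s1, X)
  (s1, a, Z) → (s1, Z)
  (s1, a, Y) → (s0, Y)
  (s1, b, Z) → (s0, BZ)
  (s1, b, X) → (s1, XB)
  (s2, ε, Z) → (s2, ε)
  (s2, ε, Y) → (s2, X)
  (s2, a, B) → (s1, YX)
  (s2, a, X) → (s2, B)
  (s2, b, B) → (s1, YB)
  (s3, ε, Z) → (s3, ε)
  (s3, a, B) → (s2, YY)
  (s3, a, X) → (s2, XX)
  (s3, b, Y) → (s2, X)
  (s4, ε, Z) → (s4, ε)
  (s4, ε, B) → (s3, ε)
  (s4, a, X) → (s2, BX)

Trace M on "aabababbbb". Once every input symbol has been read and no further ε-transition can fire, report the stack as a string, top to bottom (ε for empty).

(s0, aabababbbb, Z)
  read a, top Z: go to s1, push YYZ → (s1, abababbbb, YYZ)
  read a, top Y: go to s0, push Y → (s0, bababbbb, YYZ)
  read b, top Y: go to s1, push ε → (s1, ababbbb, YZ)
  read a, top Y: go to s0, push Y → (s0, babbbb, YZ)
  read b, top Y: go to s1, push ε → (s1, abbbb, Z)
  read a, top Z: go to s1, push Z → (s1, bbbb, Z)
  read b, top Z: go to s0, push BZ → (s0, bbb, BZ)
  ε-move, top B: go to s1, push X → (s1, bbb, XZ)
  read b, top X: go to s1, push XB → (s1, bb, XBZ)
  read b, top X: go to s1, push XB → (s1, b, XBBZ)
  read b, top X: go to s1, push XB → (s1, ε, XBBBZ)
All input consumed in state s1 with stack XBBBZ.

XBBBZ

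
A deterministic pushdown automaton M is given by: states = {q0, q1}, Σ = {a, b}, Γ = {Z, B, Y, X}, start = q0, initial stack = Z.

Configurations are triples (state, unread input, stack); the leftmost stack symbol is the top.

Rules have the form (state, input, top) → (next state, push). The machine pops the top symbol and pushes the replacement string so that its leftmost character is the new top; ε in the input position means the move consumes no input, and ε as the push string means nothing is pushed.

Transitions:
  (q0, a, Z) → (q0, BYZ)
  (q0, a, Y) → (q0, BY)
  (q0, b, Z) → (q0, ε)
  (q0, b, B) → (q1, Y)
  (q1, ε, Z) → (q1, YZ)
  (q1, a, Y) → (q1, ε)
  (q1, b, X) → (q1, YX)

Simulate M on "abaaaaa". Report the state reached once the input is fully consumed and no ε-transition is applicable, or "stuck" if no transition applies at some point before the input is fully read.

(q0, abaaaaa, Z)
  read a, top Z: go to q0, push BYZ → (q0, baaaaa, BYZ)
  read b, top B: go to q1, push Y → (q1, aaaaa, YYZ)
  read a, top Y: go to q1, push ε → (q1, aaaa, YZ)
  read a, top Y: go to q1, push ε → (q1, aaa, Z)
  ε-move, top Z: go to q1, push YZ → (q1, aaa, YZ)
  read a, top Y: go to q1, push ε → (q1, aa, Z)
  ε-move, top Z: go to q1, push YZ → (q1, aa, YZ)
  read a, top Y: go to q1, push ε → (q1, a, Z)
  ε-move, top Z: go to q1, push YZ → (q1, a, YZ)
  read a, top Y: go to q1, push ε → (q1, ε, Z)
  ε-move, top Z: go to q1, push YZ → (q1, ε, YZ)
All input consumed; M is in state q1.

q1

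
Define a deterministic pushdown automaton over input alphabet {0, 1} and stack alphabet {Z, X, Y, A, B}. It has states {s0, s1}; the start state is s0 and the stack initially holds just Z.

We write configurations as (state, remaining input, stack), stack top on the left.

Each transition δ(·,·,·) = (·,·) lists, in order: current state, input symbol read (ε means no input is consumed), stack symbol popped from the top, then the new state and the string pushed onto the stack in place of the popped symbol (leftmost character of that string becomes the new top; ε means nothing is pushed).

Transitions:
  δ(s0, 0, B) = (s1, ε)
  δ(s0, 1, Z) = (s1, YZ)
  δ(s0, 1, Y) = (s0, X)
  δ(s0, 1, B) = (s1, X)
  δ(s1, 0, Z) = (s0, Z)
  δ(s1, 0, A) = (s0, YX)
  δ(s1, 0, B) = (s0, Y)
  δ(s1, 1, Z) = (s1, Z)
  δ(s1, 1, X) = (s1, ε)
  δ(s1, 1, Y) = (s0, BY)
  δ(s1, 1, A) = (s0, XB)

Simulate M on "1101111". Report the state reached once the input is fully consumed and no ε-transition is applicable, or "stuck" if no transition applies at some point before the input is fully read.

s0

(s0, 1101111, Z)
  read 1, top Z: go to s1, push YZ → (s1, 101111, YZ)
  read 1, top Y: go to s0, push BY → (s0, 01111, BYZ)
  read 0, top B: go to s1, push ε → (s1, 1111, YZ)
  read 1, top Y: go to s0, push BY → (s0, 111, BYZ)
  read 1, top B: go to s1, push X → (s1, 11, XYZ)
  read 1, top X: go to s1, push ε → (s1, 1, YZ)
  read 1, top Y: go to s0, push BY → (s0, ε, BYZ)
All input consumed; M is in state s0.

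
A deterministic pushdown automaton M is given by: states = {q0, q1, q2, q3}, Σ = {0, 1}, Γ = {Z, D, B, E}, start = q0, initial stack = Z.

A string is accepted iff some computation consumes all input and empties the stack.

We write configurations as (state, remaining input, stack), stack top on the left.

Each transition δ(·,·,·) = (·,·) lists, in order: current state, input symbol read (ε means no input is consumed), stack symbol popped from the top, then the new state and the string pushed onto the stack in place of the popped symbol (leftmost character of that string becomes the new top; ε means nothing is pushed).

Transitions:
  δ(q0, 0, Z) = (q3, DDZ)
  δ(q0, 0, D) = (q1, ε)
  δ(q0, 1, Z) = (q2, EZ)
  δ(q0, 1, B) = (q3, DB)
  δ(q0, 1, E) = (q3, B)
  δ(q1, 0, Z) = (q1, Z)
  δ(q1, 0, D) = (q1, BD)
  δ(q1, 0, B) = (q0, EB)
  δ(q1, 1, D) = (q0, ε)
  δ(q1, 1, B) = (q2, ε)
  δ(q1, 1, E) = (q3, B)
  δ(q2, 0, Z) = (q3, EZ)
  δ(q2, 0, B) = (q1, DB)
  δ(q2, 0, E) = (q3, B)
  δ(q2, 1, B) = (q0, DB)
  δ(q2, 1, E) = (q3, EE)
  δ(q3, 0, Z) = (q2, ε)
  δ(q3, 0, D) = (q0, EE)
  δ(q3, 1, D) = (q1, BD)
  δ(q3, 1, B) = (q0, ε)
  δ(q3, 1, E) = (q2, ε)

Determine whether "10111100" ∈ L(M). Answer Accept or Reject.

(q0, 10111100, Z)
  read 1, top Z: go to q2, push EZ → (q2, 0111100, EZ)
  read 0, top E: go to q3, push B → (q3, 111100, BZ)
  read 1, top B: go to q0, push ε → (q0, 11100, Z)
  read 1, top Z: go to q2, push EZ → (q2, 1100, EZ)
  read 1, top E: go to q3, push EE → (q3, 100, EEZ)
  read 1, top E: go to q2, push ε → (q2, 00, EZ)
  read 0, top E: go to q3, push B → (q3, 0, BZ)
No transition applies at (q3, 0, BZ); input not fully consumed.

Reject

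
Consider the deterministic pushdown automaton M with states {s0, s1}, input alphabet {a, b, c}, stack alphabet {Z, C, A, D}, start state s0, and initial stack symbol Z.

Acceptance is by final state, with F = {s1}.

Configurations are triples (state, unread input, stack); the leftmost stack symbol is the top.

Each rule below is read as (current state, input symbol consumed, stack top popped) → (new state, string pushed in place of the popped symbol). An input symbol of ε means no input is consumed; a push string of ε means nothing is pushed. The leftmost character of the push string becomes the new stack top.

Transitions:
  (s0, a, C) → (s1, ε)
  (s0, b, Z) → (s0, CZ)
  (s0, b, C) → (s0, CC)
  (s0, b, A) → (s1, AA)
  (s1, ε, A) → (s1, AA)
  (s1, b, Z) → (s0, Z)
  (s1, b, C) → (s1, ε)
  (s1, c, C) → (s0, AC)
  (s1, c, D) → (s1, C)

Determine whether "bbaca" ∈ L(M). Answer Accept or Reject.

(s0, bbaca, Z)
  read b, top Z: go to s0, push CZ → (s0, baca, CZ)
  read b, top C: go to s0, push CC → (s0, aca, CCZ)
  read a, top C: go to s1, push ε → (s1, ca, CZ)
  read c, top C: go to s0, push AC → (s0, a, ACZ)
No transition applies at (s0, a, ACZ); input not fully consumed.

Reject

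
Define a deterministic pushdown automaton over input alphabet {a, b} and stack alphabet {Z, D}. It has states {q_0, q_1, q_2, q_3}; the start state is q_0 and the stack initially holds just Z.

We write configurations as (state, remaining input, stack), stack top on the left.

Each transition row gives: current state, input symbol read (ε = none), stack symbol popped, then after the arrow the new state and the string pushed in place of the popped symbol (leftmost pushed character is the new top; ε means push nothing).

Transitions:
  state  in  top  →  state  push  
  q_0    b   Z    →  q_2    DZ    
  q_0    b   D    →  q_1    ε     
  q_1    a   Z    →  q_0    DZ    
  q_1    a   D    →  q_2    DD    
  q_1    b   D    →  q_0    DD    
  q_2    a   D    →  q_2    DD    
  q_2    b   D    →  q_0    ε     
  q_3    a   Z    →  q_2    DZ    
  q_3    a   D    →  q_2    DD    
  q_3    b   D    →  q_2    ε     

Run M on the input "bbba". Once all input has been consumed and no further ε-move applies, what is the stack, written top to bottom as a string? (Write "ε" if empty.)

DDZ

(q_0, bbba, Z)
  read b, top Z: go to q_2, push DZ → (q_2, bba, DZ)
  read b, top D: go to q_0, push ε → (q_0, ba, Z)
  read b, top Z: go to q_2, push DZ → (q_2, a, DZ)
  read a, top D: go to q_2, push DD → (q_2, ε, DDZ)
All input consumed in state q_2 with stack DDZ.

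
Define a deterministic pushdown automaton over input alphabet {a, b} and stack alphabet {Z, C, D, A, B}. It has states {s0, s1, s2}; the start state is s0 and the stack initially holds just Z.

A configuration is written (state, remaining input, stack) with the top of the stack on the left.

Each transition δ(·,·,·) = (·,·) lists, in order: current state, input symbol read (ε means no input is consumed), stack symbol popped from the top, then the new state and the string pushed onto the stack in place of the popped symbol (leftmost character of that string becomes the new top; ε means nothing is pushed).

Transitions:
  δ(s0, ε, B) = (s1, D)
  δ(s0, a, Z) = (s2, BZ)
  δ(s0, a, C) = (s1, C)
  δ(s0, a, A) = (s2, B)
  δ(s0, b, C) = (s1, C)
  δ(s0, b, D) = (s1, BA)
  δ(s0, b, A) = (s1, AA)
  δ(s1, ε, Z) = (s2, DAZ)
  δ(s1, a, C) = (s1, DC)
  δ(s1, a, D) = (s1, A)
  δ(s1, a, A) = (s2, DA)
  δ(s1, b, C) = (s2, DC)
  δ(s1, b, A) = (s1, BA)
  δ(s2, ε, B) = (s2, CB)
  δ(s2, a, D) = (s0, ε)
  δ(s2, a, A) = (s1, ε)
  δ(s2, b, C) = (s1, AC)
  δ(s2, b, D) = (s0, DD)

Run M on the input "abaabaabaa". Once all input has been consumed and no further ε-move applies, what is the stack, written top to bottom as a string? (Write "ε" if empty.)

(s0, abaabaabaa, Z)
  read a, top Z: go to s2, push BZ → (s2, baabaabaa, BZ)
  ε-move, top B: go to s2, push CB → (s2, baabaabaa, CBZ)
  read b, top C: go to s1, push AC → (s1, aabaabaa, ACBZ)
  read a, top A: go to s2, push DA → (s2, abaabaa, DACBZ)
  read a, top D: go to s0, push ε → (s0, baabaa, ACBZ)
  read b, top A: go to s1, push AA → (s1, aabaa, AACBZ)
  read a, top A: go to s2, push DA → (s2, abaa, DAACBZ)
  read a, top D: go to s0, push ε → (s0, baa, AACBZ)
  read b, top A: go to s1, push AA → (s1, aa, AAACBZ)
  read a, top A: go to s2, push DA → (s2, a, DAAACBZ)
  read a, top D: go to s0, push ε → (s0, ε, AAACBZ)
All input consumed in state s0 with stack AAACBZ.

AAACBZ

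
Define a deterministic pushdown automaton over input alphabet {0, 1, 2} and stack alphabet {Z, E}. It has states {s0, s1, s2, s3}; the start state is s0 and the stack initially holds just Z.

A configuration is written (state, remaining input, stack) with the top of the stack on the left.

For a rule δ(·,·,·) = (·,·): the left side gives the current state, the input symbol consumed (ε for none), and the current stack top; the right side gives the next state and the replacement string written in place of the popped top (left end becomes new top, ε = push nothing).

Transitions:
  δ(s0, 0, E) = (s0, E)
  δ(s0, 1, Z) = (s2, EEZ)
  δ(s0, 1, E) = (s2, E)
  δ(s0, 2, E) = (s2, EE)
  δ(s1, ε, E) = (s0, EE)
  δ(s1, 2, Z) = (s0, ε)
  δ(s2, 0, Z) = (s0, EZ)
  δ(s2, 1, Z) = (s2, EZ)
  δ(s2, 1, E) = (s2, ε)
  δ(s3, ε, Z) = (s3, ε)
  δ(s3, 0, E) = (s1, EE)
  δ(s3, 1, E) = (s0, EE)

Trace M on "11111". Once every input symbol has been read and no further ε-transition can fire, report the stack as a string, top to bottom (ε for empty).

Z

(s0, 11111, Z) ⊢ (s2, 1111, EEZ) ⊢ (s2, 111, EZ) ⊢ (s2, 11, Z) ⊢ (s2, 1, EZ) ⊢ (s2, ε, Z)
All input consumed in state s2 with stack Z.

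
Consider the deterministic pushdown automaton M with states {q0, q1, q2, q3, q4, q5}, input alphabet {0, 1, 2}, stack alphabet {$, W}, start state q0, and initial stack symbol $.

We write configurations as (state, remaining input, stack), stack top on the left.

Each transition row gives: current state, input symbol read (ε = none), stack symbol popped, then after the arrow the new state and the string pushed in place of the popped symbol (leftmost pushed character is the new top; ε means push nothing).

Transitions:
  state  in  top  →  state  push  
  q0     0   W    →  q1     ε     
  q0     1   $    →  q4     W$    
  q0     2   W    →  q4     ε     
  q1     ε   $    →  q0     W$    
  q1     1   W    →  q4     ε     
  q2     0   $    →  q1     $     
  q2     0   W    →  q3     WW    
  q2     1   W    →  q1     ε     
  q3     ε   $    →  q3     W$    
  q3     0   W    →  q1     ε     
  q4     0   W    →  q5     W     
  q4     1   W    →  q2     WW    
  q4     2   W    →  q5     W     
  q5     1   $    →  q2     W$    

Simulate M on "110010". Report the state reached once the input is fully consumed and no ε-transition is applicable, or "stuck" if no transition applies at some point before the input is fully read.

q5

(q0, 110010, $) ⊢ (q4, 10010, W$) ⊢ (q2, 0010, WW$) ⊢ (q3, 010, WWW$) ⊢ (q1, 10, WW$) ⊢ (q4, 0, W$) ⊢ (q5, ε, W$)
All input consumed; M is in state q5.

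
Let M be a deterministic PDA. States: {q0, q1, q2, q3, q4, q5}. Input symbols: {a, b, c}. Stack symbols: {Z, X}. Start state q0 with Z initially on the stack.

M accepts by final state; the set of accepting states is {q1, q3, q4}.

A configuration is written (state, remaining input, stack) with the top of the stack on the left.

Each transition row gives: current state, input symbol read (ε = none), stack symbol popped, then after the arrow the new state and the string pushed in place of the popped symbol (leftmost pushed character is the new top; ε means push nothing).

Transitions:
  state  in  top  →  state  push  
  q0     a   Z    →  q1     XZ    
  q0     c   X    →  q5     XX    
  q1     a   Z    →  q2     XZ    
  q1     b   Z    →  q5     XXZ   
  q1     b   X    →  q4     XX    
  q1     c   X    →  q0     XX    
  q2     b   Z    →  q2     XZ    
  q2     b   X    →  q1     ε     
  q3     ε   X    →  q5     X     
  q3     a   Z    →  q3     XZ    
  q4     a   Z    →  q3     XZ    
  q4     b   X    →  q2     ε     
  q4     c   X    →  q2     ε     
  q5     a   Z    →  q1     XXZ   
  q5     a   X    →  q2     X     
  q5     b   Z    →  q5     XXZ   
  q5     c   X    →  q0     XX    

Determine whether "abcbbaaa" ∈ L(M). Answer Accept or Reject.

Reject

(q0, abcbbaaa, Z)
  read a, top Z: go to q1, push XZ → (q1, bcbbaaa, XZ)
  read b, top X: go to q4, push XX → (q4, cbbaaa, XXZ)
  read c, top X: go to q2, push ε → (q2, bbaaa, XZ)
  read b, top X: go to q1, push ε → (q1, baaa, Z)
  read b, top Z: go to q5, push XXZ → (q5, aaa, XXZ)
  read a, top X: go to q2, push X → (q2, aa, XXZ)
No transition applies at (q2, aa, XXZ); input not fully consumed.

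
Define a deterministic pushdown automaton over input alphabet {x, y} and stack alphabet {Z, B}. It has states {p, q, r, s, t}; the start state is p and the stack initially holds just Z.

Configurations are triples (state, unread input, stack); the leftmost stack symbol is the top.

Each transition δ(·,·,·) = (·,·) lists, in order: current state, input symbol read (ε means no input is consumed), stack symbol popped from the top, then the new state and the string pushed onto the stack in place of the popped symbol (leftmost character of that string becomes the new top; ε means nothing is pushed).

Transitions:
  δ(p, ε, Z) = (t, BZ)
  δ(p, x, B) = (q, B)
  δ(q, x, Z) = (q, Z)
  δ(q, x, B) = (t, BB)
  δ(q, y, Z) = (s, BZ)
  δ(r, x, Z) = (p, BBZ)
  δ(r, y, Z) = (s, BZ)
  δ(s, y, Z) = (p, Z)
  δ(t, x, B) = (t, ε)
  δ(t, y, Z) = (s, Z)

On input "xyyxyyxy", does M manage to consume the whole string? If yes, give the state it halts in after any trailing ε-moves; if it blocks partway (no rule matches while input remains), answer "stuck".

s

(p, xyyxyyxy, Z) ⊢ (t, xyyxyyxy, BZ) ⊢ (t, yyxyyxy, Z) ⊢ (s, yxyyxy, Z) ⊢ (p, xyyxy, Z) ⊢ (t, xyyxy, BZ) ⊢ (t, yyxy, Z) ⊢ (s, yxy, Z) ⊢ (p, xy, Z) ⊢ (t, xy, BZ) ⊢ (t, y, Z) ⊢ (s, ε, Z)
All input consumed; M is in state s.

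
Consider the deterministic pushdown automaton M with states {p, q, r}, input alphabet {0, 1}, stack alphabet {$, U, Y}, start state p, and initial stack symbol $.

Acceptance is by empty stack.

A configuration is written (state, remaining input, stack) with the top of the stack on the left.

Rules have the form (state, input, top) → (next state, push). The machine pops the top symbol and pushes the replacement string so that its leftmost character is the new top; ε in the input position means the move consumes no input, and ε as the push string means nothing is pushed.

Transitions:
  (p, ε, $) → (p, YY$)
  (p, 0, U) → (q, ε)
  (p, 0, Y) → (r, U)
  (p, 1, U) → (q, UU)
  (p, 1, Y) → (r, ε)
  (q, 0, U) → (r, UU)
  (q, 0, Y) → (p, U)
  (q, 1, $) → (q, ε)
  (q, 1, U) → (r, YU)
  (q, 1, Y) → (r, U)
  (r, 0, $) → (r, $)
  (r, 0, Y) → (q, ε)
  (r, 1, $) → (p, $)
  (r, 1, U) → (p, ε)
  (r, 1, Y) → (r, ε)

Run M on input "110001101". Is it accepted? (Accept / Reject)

(p, 110001101, $)
  ε-move, top $: go to p, push YY$ → (p, 110001101, YY$)
  read 1, top Y: go to r, push ε → (r, 10001101, Y$)
  read 1, top Y: go to r, push ε → (r, 0001101, $)
  read 0, top $: go to r, push $ → (r, 001101, $)
  read 0, top $: go to r, push $ → (r, 01101, $)
  read 0, top $: go to r, push $ → (r, 1101, $)
  read 1, top $: go to p, push $ → (p, 101, $)
  ε-move, top $: go to p, push YY$ → (p, 101, YY$)
  read 1, top Y: go to r, push ε → (r, 01, Y$)
  read 0, top Y: go to q, push ε → (q, 1, $)
  read 1, top $: go to q, push ε → (q, ε, ε)
All input consumed and the stack is empty.

Accept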